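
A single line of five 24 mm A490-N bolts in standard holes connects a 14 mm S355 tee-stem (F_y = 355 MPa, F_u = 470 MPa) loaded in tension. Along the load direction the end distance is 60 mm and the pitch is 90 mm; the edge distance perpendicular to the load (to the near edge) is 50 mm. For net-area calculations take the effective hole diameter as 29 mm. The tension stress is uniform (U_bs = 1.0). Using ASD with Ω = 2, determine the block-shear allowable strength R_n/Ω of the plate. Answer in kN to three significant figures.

688 kN

Shear plane L_v = 60 + 4·90 = 420 mm; A_gv = 420 × 14 = 5880 mm².
A_nv = (420 − 4.5·29) × 14 = 4053 mm².
A_nt = (50 − 0.5·29) × 14 = 497 mm².
0.6 F_u A_nv = 1143 kN; 0.6 F_y A_gv = 1252 kN → shear rupture governs the shear term.
R_n = 1143 + 1.0 × 470 × 497 / 1000 = 1377 kN.
Allowable strength R_n/Ω = 1377 / 2 = 688 kN.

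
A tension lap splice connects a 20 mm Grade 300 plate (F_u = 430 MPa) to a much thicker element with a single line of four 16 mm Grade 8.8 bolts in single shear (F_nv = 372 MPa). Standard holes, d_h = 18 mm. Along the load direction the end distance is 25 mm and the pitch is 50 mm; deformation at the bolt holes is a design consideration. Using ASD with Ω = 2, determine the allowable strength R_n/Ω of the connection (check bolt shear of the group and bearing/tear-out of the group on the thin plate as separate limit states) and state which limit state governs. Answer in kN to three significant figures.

Bolt shear: A_b = π·16²/4 = 201.1 mm²; R_n = 372 × 201.1 × 4 × 1 / 1000 = 299.2 kN → 299.2 / 2 = 150 kN.
Bearing (1.2 l_c t F_u ≤ 2.4 d t F_u): upper limit = 2.4·16·20·430 / 1000 = 330.2 kN.
  Edge l_c = 25 − 18/2 = 16 → r_n = 165.1 kN; interior l_c = 50 − 18 = 32 → r_n = 330.2 kN.
  R_n,bearing = 1·165.1 + 3·330.2 = 1156 kN → 1156 / 2 = 578 kN.
Bolt shear governs: 150 kN.

150 kN (bolt shear governs)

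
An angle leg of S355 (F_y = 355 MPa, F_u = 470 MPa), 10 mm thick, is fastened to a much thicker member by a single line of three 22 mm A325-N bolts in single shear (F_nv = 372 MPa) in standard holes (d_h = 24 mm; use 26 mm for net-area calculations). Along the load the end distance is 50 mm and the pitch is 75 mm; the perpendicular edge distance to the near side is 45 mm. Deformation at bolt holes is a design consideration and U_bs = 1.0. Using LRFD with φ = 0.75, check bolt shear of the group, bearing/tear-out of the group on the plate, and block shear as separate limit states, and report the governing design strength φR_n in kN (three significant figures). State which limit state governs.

Bolt shear: A_b = π·22²/4 = 380.1 mm²; R_n = 372 × 380.1 × 3 × 1 / 1000 = 424.2 kN → 0.75 × 424.2 = 318 kN.
Bearing: edge l_c = 38, r_n = 214.3 kN; interior l_c = 51, r_n = 248.2 kN; R_n = 214.3 + 2·248.2 = 710.6 kN → 533 kN.
Block shear: A_gv = 2000, A_nv = 1350, A_nt = 320 mm²; R_n = min(0.6F_uA_nv, 0.6F_yA_gv) + U_bs·F_u·A_nt = 531.1 kN → 398 kN.
Bolt shear governs: 318 kN.

318 kN (bolt shear governs)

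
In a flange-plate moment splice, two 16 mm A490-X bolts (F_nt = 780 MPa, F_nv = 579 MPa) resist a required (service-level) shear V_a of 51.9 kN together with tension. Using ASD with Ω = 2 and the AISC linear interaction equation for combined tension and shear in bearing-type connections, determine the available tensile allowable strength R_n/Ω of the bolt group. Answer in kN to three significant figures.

A_b = π·16²/4 = 201.1 mm²; f_rv = 51.9 × 1000 / (2 × 201.1) = 129.1 MPa.
F'_nt = 1.3 F_nt − (Ω F_nt / F_nv) f_rv = 1.3·780 − (2·780/579)·129.1 = 666.3 MPa, capped at F_nt → F'_nt = 666.3 MPa.
R_n = F'_nt · A_b · n = 666.3 × 201.1 × 2 / 1000 = 267.9 kN.
Allowable strength R_n/Ω = 267.9 / 2 = 134 kN.

134 kN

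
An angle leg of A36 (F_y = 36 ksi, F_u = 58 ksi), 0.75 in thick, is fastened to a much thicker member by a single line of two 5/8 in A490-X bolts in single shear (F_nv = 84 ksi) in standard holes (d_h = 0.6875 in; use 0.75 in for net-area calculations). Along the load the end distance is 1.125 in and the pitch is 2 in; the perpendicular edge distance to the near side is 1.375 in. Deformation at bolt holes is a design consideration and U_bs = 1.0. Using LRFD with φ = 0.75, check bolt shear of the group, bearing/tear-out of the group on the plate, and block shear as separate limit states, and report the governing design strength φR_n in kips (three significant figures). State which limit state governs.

Bolt shear: A_b = π·0.625²/4 = 0.3068 in²; R_n = 84 × 0.3068 × 2 × 1 = 51.54 kips → 0.75 × 51.54 = 38.7 kips.
Bearing: edge l_c = 0.7812, r_n = 40.78 kips; interior l_c = 1.312, r_n = 65.25 kips; R_n = 40.78 + 1·65.25 = 106 kips → 79.5 kips.
Block shear: A_gv = 2.344, A_nv = 1.5, A_nt = 0.75 in²; R_n = min(0.6F_uA_nv, 0.6F_yA_gv) + U_bs·F_u·A_nt = 94.12 kips → 70.6 kips.
Bolt shear governs: 38.7 kips.

38.7 kips (bolt shear governs)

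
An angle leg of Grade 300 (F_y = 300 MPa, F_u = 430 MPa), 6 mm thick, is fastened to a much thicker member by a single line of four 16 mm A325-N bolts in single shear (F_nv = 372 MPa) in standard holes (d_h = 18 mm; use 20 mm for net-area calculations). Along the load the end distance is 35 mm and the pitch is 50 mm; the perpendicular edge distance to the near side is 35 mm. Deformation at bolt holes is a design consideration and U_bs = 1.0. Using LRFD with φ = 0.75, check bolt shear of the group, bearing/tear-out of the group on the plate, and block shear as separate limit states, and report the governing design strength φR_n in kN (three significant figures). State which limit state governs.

Bolt shear: A_b = π·16²/4 = 201.1 mm²; R_n = 372 × 201.1 × 4 × 1 / 1000 = 299.2 kN → 0.75 × 299.2 = 224 kN.
Bearing: edge l_c = 26, r_n = 80.5 kN; interior l_c = 32, r_n = 99.07 kN; R_n = 80.5 + 3·99.07 = 377.7 kN → 283 kN.
Block shear: A_gv = 1110, A_nv = 690, A_nt = 150 mm²; R_n = min(0.6F_uA_nv, 0.6F_yA_gv) + U_bs·F_u·A_nt = 242.5 kN → 182 kN.
Block shear governs: 182 kN.

182 kN (block shear governs)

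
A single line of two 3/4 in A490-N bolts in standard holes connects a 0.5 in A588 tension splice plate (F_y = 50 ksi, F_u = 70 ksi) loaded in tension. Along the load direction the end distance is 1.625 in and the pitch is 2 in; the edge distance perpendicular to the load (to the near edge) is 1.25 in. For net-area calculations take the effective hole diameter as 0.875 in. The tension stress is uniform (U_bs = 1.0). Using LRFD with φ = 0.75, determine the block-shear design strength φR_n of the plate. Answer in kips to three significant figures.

Shear plane L_v = 1.625 + 1·2 = 3.625 in; A_gv = 3.625 × 0.5 = 1.812 in².
A_nv = (3.625 − 1.5·0.875) × 0.5 = 1.156 in².
A_nt = (1.25 − 0.5·0.875) × 0.5 = 0.4062 in².
0.6 F_u A_nv = 48.56 kips; 0.6 F_y A_gv = 54.38 kips → shear rupture governs the shear term.
R_n = 48.56 + 1.0 × 70 × 0.4062 = 77 kips.
Design strength φR_n = 0.75 × 77 = 57.8 kips.

57.8 kips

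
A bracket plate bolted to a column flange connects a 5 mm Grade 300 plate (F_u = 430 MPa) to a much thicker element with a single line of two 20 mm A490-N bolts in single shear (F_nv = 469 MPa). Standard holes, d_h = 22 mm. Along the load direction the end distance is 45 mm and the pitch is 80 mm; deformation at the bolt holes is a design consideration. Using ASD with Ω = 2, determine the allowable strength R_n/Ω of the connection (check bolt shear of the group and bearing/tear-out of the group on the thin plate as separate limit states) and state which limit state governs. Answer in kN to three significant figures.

Bolt shear: A_b = π·20²/4 = 314.2 mm²; R_n = 469 × 314.2 × 2 × 1 / 1000 = 294.7 kN → 294.7 / 2 = 147 kN.
Bearing (1.2 l_c t F_u ≤ 2.4 d t F_u): upper limit = 2.4·20·5·430 / 1000 = 103.2 kN.
  Edge l_c = 45 − 22/2 = 34 → r_n = 87.72 kN; interior l_c = 80 − 22 = 58 → r_n = 103.2 kN.
  R_n,bearing = 1·87.72 + 1·103.2 = 190.9 kN → 190.9 / 2 = 95.5 kN.
Bearing governs: 95.5 kN.

95.5 kN (bearing governs)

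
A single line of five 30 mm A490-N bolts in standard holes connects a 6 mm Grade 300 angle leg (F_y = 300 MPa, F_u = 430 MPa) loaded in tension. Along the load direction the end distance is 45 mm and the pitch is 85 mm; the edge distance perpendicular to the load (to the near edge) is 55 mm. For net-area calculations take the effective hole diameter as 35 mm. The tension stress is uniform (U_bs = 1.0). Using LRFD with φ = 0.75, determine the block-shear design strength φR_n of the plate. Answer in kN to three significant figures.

337 kN

Shear plane L_v = 45 + 4·85 = 385 mm; A_gv = 385 × 6 = 2310 mm².
A_nv = (385 − 4.5·35) × 6 = 1365 mm².
A_nt = (55 − 0.5·35) × 6 = 225 mm².
0.6 F_u A_nv = 352.2 kN; 0.6 F_y A_gv = 415.8 kN → shear rupture governs the shear term.
R_n = 352.2 + 1.0 × 430 × 225 / 1000 = 448.9 kN.
Design strength φR_n = 0.75 × 448.9 = 337 kN.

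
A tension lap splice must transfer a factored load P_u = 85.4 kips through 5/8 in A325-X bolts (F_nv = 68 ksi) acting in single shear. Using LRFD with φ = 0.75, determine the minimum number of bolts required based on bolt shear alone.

A_b = π·0.625²/4 = 0.3068 in².
Per-bolt design strength φR_n = 0.75 × 68 × 0.3068 × 1 = 15.65 kips.
n ≥ 85.4 / 15.65 = 5.458 → use 6 bolts.

6 bolts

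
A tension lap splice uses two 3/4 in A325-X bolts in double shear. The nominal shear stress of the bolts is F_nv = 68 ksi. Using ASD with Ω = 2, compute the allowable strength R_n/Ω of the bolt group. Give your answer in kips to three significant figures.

A_b = π × 0.75² / 4 = 0.4418 in².
R_n = F_nv · A_b · n · n_s = 68 × 0.4418 × 2 × 2 = 120.2 kips.
Allowable strength R_n/Ω = 120.2 / 2 = 60.1 kips.

60.1 kips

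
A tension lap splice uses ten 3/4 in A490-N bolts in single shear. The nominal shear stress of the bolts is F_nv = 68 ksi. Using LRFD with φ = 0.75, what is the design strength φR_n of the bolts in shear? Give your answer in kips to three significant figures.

A_b = π × 0.75² / 4 = 0.4418 in².
R_n = F_nv · A_b · n · n_s = 68 × 0.4418 × 10 × 1 = 300.4 kips.
Design strength φR_n = 0.75 × 300.4 = 225 kips.

225 kips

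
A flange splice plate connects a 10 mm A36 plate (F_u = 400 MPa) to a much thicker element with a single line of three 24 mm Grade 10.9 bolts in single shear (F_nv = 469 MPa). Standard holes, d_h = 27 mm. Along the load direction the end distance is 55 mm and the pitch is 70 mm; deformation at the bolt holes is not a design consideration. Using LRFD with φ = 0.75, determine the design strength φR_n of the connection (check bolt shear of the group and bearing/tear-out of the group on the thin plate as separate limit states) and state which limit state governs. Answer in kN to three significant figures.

477 kN (bolt shear governs)

Bolt shear: A_b = π·24²/4 = 452.4 mm²; R_n = 469 × 452.4 × 3 × 1 / 1000 = 636.5 kN → 0.75 × 636.5 = 477 kN.
Bearing (1.5 l_c t F_u ≤ 3.0 d t F_u): upper limit = 3.0·24·10·400 / 1000 = 288 kN.
  Edge l_c = 55 − 27/2 = 41.5 → r_n = 249 kN; interior l_c = 70 − 27 = 43 → r_n = 258 kN.
  R_n,bearing = 1·249 + 2·258 = 765 kN → 0.75 × 765 = 574 kN.
Bolt shear governs: 477 kN.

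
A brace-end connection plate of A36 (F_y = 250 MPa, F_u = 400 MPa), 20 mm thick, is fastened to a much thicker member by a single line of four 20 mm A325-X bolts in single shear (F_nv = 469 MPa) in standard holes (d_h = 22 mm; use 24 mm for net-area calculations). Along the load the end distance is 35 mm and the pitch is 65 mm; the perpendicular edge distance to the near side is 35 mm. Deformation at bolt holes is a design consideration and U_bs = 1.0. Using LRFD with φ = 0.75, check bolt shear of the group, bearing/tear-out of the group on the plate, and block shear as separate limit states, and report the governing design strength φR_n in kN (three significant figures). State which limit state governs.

442 kN (bolt shear governs)

Bolt shear: A_b = π·20²/4 = 314.2 mm²; R_n = 469 × 314.2 × 4 × 1 / 1000 = 589.4 kN → 0.75 × 589.4 = 442 kN.
Bearing: edge l_c = 24, r_n = 230.4 kN; interior l_c = 43, r_n = 384 kN; R_n = 230.4 + 3·384 = 1382 kN → 1040 kN.
Block shear: A_gv = 4600, A_nv = 2920, A_nt = 460 mm²; R_n = min(0.6F_uA_nv, 0.6F_yA_gv) + U_bs·F_u·A_nt = 874 kN → 656 kN.
Bolt shear governs: 442 kN.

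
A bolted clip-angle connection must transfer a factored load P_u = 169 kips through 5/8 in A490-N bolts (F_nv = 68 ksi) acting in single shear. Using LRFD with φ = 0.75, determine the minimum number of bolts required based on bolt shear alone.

11 bolts

A_b = π·0.625²/4 = 0.3068 in².
Per-bolt design strength φR_n = 0.75 × 68 × 0.3068 × 1 = 15.65 kips.
n ≥ 169 / 15.65 = 10.8 → use 11 bolts.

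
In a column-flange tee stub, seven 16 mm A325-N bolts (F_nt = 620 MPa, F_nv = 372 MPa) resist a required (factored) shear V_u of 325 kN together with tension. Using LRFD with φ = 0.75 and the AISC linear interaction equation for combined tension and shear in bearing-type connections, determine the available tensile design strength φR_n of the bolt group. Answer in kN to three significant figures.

A_b = π·16²/4 = 201.1 mm²; f_rv = 325 × 1000 / (7 × 201.1) = 230.9 MPa.
F'_nt = 1.3 F_nt − (F_nt / φF_nv) f_rv = 1.3·620 − (620/(0.75·372))·230.9 = 292.9 MPa, capped at F_nt → F'_nt = 292.9 MPa.
R_n = F'_nt · A_b · n = 292.9 × 201.1 × 7 / 1000 = 412.2 kN.
Design strength φR_n = 0.75 × 412.2 = 309 kN.

309 kN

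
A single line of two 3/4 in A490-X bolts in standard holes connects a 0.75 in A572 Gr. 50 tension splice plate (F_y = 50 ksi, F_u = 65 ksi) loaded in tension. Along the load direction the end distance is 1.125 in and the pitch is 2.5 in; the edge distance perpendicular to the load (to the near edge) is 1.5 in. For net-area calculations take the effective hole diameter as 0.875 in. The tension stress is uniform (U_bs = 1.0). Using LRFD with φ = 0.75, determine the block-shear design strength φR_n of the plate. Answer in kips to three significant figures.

89.6 kips

Shear plane L_v = 1.125 + 1·2.5 = 3.625 in; A_gv = 3.625 × 0.75 = 2.719 in².
A_nv = (3.625 − 1.5·0.875) × 0.75 = 1.734 in².
A_nt = (1.5 − 0.5·0.875) × 0.75 = 0.7969 in².
0.6 F_u A_nv = 67.64 kips; 0.6 F_y A_gv = 81.56 kips → shear rupture governs the shear term.
R_n = 67.64 + 1.0 × 65 × 0.7969 = 119.4 kips.
Design strength φR_n = 0.75 × 119.4 = 89.6 kips.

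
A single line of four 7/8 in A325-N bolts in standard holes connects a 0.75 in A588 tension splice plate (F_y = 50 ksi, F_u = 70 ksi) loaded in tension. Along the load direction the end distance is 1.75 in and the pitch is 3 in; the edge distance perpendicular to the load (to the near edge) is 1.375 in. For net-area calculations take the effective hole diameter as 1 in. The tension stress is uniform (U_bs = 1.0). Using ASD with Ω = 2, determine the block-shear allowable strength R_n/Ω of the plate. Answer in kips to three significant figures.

Shear plane L_v = 1.75 + 3·3 = 10.75 in; A_gv = 10.75 × 0.75 = 8.062 in².
A_nv = (10.75 − 3.5·1) × 0.75 = 5.438 in².
A_nt = (1.375 − 0.5·1) × 0.75 = 0.6562 in².
0.6 F_u A_nv = 228.4 kips; 0.6 F_y A_gv = 241.9 kips → shear rupture governs the shear term.
R_n = 228.4 + 1.0 × 70 × 0.6562 = 274.3 kips.
Allowable strength R_n/Ω = 274.3 / 2 = 137 kips.

137 kips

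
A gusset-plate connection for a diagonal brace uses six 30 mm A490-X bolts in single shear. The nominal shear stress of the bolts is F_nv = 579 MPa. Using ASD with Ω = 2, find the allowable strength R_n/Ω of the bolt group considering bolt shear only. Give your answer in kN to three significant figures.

A_b = π × 30² / 4 = 706.9 mm².
R_n = F_nv · A_b · n · n_s = 579 × 706.9 × 6 × 1 / 1000 = 2456 kN.
Allowable strength R_n/Ω = 2456 / 2 = 1230 kN.

1230 kN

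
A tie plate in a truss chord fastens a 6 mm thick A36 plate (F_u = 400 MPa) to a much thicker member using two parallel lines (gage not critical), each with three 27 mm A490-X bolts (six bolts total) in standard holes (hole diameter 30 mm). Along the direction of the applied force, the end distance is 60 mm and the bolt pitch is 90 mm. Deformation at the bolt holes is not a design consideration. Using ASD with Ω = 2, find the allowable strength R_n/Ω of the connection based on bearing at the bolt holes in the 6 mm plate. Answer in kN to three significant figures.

551 kN

Per bolt r_n = 1.5 l_c t F_u ≤ 3.0 d t F_u; upper limit = 3.0 × 27 × 6 × 400 / 1000 = 194.4 kN.
Edge bolt: l_c = 60 − 30/2 = 45 mm → 1.5 × 45 × 6 × 400 / 1000 = 162 → r_n = 162 kN.
Interior bolts: l_c = 90 − 30 = 60 mm → 1.5 × 60 × 6 × 400 / 1000 = 216 → r_n = 194.4 kN.
R_n = 2 × 162 + 4 × 194.4 = 1102 kN.
Allowable strength R_n/Ω = 1102 / 2 = 551 kN.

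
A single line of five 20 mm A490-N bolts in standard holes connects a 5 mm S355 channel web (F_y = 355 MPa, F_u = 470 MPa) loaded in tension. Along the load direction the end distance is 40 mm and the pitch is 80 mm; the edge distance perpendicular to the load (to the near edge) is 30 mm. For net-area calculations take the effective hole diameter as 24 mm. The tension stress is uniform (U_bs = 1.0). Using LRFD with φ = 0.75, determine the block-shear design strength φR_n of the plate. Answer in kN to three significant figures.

298 kN

Shear plane L_v = 40 + 4·80 = 360 mm; A_gv = 360 × 5 = 1800 mm².
A_nv = (360 − 4.5·24) × 5 = 1260 mm².
A_nt = (30 − 0.5·24) × 5 = 90 mm².
0.6 F_u A_nv = 355.3 kN; 0.6 F_y A_gv = 383.4 kN → shear rupture governs the shear term.
R_n = 355.3 + 1.0 × 470 × 90 / 1000 = 397.6 kN.
Design strength φR_n = 0.75 × 397.6 = 298 kN.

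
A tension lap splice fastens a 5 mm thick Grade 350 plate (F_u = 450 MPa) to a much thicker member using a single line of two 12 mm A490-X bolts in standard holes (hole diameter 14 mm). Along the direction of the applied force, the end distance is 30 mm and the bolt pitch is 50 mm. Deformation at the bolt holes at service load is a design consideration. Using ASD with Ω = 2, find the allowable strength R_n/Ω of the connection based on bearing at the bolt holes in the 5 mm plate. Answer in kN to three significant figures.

Per bolt r_n = 1.2 l_c t F_u ≤ 2.4 d t F_u; upper limit = 2.4 × 12 × 5 × 450 / 1000 = 64.8 kN.
Edge bolt: l_c = 30 − 14/2 = 23 mm → 1.2 × 23 × 5 × 450 / 1000 = 62.1 → r_n = 62.1 kN.
Interior bolts: l_c = 50 − 14 = 36 mm → 1.2 × 36 × 5 × 450 / 1000 = 97.2 → r_n = 64.8 kN.
R_n = 1 × 62.1 + 1 × 64.8 = 126.9 kN.
Allowable strength R_n/Ω = 126.9 / 2 = 63.5 kN.

63.5 kN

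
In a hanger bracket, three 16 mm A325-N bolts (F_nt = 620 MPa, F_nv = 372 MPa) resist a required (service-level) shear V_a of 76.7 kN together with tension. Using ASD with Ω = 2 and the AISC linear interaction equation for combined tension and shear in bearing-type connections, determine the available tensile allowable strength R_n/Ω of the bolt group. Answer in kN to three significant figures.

115 kN

A_b = π·16²/4 = 201.1 mm²; f_rv = 76.7 × 1000 / (3 × 201.1) = 127.2 MPa.
F'_nt = 1.3 F_nt − (Ω F_nt / F_nv) f_rv = 1.3·620 − (2·620/372)·127.2 = 382.1 MPa, capped at F_nt → F'_nt = 382.1 MPa.
R_n = F'_nt · A_b · n = 382.1 × 201.1 × 3 / 1000 = 230.5 kN.
Allowable strength R_n/Ω = 230.5 / 2 = 115 kN.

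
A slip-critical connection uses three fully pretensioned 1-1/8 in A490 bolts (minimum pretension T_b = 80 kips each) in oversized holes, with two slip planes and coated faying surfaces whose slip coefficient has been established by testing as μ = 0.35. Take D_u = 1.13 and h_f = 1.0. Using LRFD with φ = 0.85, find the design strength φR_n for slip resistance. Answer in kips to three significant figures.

R_n = μ · D_u · h_f · T_b · n_s · n_b = 0.35 × 1.13 × 1.0 × 80 × 2 × 3 = 189.8 kips.
Design strength φR_n = 0.85 × 189.8 = 161 kips.

161 kips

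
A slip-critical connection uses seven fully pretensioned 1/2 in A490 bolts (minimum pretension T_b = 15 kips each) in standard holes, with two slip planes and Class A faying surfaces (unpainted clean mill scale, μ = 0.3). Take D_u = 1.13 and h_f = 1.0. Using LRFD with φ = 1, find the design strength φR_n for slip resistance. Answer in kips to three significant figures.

71.2 kips

R_n = μ · D_u · h_f · T_b · n_s · n_b = 0.3 × 1.13 × 1.0 × 15 × 2 × 7 = 71.19 kips.
Design strength φR_n = 1 × 71.19 = 71.2 kips.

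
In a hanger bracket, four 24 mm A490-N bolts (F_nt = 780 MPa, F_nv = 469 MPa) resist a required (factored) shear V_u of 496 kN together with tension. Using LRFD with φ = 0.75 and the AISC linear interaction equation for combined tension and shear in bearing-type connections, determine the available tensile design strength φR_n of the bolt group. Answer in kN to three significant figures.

551 kN

A_b = π·24²/4 = 452.4 mm²; f_rv = 496 × 1000 / (4 × 452.4) = 274.1 MPa.
F'_nt = 1.3 F_nt − (F_nt / φF_nv) f_rv = 1.3·780 − (780/(0.75·469))·274.1 = 406.2 MPa, capped at F_nt → F'_nt = 406.2 MPa.
R_n = F'_nt · A_b · n = 406.2 × 452.4 × 4 / 1000 = 735 kN.
Design strength φR_n = 0.75 × 735 = 551 kN.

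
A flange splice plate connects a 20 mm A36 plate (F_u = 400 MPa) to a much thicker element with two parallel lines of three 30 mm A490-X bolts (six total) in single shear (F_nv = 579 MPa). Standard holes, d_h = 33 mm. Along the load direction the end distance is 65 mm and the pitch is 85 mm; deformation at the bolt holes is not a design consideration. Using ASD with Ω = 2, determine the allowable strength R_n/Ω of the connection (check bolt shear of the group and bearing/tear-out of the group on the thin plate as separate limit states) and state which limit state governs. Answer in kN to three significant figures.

Bolt shear: A_b = π·30²/4 = 706.9 mm²; R_n = 579 × 706.9 × 6 × 1 / 1000 = 2456 kN → 2456 / 2 = 1230 kN.
Bearing (1.5 l_c t F_u ≤ 3.0 d t F_u): upper limit = 3.0·30·20·400 / 1000 = 720 kN.
  Edge l_c = 65 − 33/2 = 48.5 → r_n = 582 kN; interior l_c = 85 − 33 = 52 → r_n = 624 kN.
  R_n,bearing = 2·582 + 4·624 = 3660 kN → 3660 / 2 = 1830 kN.
Bolt shear governs: 1230 kN.

1230 kN (bolt shear governs)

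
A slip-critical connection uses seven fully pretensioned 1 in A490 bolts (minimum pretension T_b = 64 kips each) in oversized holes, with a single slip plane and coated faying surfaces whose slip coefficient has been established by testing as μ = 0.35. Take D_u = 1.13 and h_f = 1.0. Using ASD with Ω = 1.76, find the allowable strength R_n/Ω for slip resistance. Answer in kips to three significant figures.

101 kips

R_n = μ · D_u · h_f · T_b · n_s · n_b = 0.35 × 1.13 × 1.0 × 64 × 1 × 7 = 177.2 kips.
Allowable strength R_n/Ω = 177.2 / 1.76 = 101 kips.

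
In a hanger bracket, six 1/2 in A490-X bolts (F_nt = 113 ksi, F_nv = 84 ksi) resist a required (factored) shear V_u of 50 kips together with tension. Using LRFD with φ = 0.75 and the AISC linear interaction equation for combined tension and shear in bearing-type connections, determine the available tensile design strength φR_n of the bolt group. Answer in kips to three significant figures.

A_b = π·0.5²/4 = 0.1963 in²; f_rv = 50 / (6 × 0.1963) = 42.44 ksi.
F'_nt = 1.3 F_nt − (F_nt / φF_nv) f_rv = 1.3·113 − (113/(0.75·84))·42.44 = 70.78 ksi, capped at F_nt → F'_nt = 70.78 ksi.
R_n = F'_nt · A_b · n = 70.78 × 0.1963 × 6 = 83.38 kips.
Design strength φR_n = 0.75 × 83.38 = 62.5 kips.

62.5 kips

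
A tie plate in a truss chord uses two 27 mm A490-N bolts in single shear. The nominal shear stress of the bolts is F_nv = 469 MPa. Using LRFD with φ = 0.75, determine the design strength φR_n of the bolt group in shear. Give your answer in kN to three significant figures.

403 kN

A_b = π × 27² / 4 = 572.6 mm².
R_n = F_nv · A_b · n · n_s = 469 × 572.6 × 2 × 1 / 1000 = 537.1 kN.
Design strength φR_n = 0.75 × 537.1 = 403 kN.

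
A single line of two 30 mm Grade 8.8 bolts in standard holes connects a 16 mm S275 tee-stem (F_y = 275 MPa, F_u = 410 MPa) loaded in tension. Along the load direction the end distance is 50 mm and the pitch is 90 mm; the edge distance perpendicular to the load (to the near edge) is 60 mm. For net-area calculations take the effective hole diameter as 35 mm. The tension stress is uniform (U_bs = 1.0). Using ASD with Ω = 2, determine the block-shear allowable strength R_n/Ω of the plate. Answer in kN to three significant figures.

312 kN

Shear plane L_v = 50 + 1·90 = 140 mm; A_gv = 140 × 16 = 2240 mm².
A_nv = (140 − 1.5·35) × 16 = 1400 mm².
A_nt = (60 − 0.5·35) × 16 = 680 mm².
0.6 F_u A_nv = 344.4 kN; 0.6 F_y A_gv = 369.6 kN → shear rupture governs the shear term.
R_n = 344.4 + 1.0 × 410 × 680 / 1000 = 623.2 kN.
Allowable strength R_n/Ω = 623.2 / 2 = 312 kN.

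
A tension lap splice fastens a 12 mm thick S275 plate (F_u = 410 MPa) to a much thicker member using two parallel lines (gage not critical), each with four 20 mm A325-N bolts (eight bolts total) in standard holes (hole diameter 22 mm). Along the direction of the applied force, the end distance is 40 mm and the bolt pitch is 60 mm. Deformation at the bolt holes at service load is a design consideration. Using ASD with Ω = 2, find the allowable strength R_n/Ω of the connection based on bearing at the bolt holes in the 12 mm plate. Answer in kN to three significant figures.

Per bolt r_n = 1.2 l_c t F_u ≤ 2.4 d t F_u; upper limit = 2.4 × 20 × 12 × 410 / 1000 = 236.2 kN.
Edge bolt: l_c = 40 − 22/2 = 29 mm → 1.2 × 29 × 12 × 410 / 1000 = 171.2 → r_n = 171.2 kN.
Interior bolts: l_c = 60 − 22 = 38 mm → 1.2 × 38 × 12 × 410 / 1000 = 224.4 → r_n = 224.4 kN.
R_n = 2 × 171.2 + 6 × 224.4 = 1689 kN.
Allowable strength R_n/Ω = 1689 / 2 = 844 kN.

844 kN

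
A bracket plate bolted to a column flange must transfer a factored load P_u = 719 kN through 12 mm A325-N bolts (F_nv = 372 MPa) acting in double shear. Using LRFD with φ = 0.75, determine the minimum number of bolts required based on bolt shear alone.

12 bolts

A_b = π·12²/4 = 113.1 mm².
Per-bolt design strength φR_n = 0.75 × 372 × 113.1 × 2 / 1000 = 63.11 kN.
n ≥ 719 / 63.11 = 11.39 → use 12 bolts.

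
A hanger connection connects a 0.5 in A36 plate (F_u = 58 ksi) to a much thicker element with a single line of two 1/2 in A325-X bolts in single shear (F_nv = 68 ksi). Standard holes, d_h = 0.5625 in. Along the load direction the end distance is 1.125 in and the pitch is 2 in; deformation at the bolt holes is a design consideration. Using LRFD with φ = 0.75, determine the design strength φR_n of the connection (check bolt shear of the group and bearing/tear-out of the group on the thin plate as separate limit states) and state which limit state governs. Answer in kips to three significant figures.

20 kips (bolt shear governs)

Bolt shear: A_b = π·0.5²/4 = 0.1963 in²; R_n = 68 × 0.1963 × 2 × 1 = 26.7 kips → 0.75 × 26.7 = 20 kips.
Bearing (1.2 l_c t F_u ≤ 2.4 d t F_u): upper limit = 2.4·0.5·0.5·58 = 34.8 kips.
  Edge l_c = 1.125 − 0.5625/2 = 0.8438 → r_n = 29.36 kips; interior l_c = 2 − 0.5625 = 1.438 → r_n = 34.8 kips.
  R_n,bearing = 1·29.36 + 1·34.8 = 64.16 kips → 0.75 × 64.16 = 48.1 kips.
Bolt shear governs: 20 kips.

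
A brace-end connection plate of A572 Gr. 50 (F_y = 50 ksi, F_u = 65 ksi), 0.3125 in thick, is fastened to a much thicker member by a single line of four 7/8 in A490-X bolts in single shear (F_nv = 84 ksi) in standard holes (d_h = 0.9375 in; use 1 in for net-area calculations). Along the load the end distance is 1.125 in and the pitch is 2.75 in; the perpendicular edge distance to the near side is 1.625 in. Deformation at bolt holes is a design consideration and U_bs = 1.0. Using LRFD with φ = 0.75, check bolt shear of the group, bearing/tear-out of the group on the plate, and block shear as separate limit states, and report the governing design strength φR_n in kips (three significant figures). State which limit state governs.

70.8 kips (block shear governs)

Bolt shear: A_b = π·0.875²/4 = 0.6013 in²; R_n = 84 × 0.6013 × 4 × 1 = 202 kips → 0.75 × 202 = 152 kips.
Bearing: edge l_c = 0.6562, r_n = 16 kips; interior l_c = 1.812, r_n = 42.66 kips; R_n = 16 + 3·42.66 = 144 kips → 108 kips.
Block shear: A_gv = 2.93, A_nv = 1.836, A_nt = 0.3516 in²; R_n = min(0.6F_uA_nv, 0.6F_yA_gv) + U_bs·F_u·A_nt = 94.45 kips → 70.8 kips.
Block shear governs: 70.8 kips.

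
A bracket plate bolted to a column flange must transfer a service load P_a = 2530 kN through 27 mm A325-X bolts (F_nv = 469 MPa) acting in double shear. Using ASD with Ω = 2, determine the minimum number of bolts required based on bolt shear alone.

A_b = π·27²/4 = 572.6 mm².
Per-bolt allowable strength R_n/Ω = 469 × 572.6 × 2 / 1000 / 2 = 268.5 kN.
n ≥ 2530 / 268.5 = 9.422 → use 10 bolts.

10 bolts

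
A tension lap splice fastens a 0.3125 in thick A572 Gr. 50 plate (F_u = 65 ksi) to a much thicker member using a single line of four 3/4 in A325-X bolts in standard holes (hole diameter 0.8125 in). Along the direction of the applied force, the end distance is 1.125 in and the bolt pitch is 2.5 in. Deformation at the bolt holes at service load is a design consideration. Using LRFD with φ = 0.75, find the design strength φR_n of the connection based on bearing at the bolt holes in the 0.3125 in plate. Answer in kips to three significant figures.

95.4 kips

Per bolt r_n = 1.2 l_c t F_u ≤ 2.4 d t F_u; upper limit = 2.4 × 0.75 × 0.3125 × 65 = 36.56 kips.
Edge bolt: l_c = 1.125 − 0.8125/2 = 0.7188 in → 1.2 × 0.7188 × 0.3125 × 65 = 17.52 → r_n = 17.52 kips.
Interior bolts: l_c = 2.5 − 0.8125 = 1.688 in → 1.2 × 1.688 × 0.3125 × 65 = 41.13 → r_n = 36.56 kips.
R_n = 1 × 17.52 + 3 × 36.56 = 127.2 kips.
Design strength φR_n = 0.75 × 127.2 = 95.4 kips.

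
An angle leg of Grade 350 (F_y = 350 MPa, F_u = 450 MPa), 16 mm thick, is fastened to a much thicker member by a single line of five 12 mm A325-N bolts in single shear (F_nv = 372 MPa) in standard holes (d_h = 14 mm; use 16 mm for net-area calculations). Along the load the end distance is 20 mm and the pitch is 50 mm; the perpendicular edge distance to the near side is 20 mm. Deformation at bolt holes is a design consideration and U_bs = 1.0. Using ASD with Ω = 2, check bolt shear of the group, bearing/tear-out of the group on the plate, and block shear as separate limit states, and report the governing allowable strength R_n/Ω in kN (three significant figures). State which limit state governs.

105 kN (bolt shear governs)

Bolt shear: A_b = π·12²/4 = 113.1 mm²; R_n = 372 × 113.1 × 5 × 1 / 1000 = 210.4 kN → 210.4 / 2 = 105 kN.
Bearing: edge l_c = 13, r_n = 112.3 kN; interior l_c = 36, r_n = 207.4 kN; R_n = 112.3 + 4·207.4 = 941.8 kN → 471 kN.
Block shear: A_gv = 3520, A_nv = 2368, A_nt = 192 mm²; R_n = min(0.6F_uA_nv, 0.6F_yA_gv) + U_bs·F_u·A_nt = 725.8 kN → 363 kN.
Bolt shear governs: 105 kN.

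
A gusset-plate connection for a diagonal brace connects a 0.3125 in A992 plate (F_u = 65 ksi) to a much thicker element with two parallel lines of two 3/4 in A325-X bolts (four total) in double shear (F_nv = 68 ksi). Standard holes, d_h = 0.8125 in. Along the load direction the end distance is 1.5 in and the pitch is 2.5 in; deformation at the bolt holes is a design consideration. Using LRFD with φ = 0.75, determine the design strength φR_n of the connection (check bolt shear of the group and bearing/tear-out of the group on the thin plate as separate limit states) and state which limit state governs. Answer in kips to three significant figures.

Bolt shear: A_b = π·0.75²/4 = 0.4418 in²; R_n = 68 × 0.4418 × 4 × 2 = 240.3 kips → 0.75 × 240.3 = 180 kips.
Bearing (1.2 l_c t F_u ≤ 2.4 d t F_u): upper limit = 2.4·0.75·0.3125·65 = 36.56 kips.
  Edge l_c = 1.5 − 0.8125/2 = 1.094 → r_n = 26.66 kips; interior l_c = 2.5 − 0.8125 = 1.688 → r_n = 36.56 kips.
  R_n,bearing = 2·26.66 + 2·36.56 = 126.4 kips → 0.75 × 126.4 = 94.8 kips.
Bearing governs: 94.8 kips.

94.8 kips (bearing governs)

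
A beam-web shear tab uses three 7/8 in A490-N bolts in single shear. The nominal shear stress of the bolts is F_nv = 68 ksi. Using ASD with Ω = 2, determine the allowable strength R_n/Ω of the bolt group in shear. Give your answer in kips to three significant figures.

A_b = π × 0.875² / 4 = 0.6013 in².
R_n = F_nv · A_b · n · n_s = 68 × 0.6013 × 3 × 1 = 122.7 kips.
Allowable strength R_n/Ω = 122.7 / 2 = 61.3 kips.

61.3 kips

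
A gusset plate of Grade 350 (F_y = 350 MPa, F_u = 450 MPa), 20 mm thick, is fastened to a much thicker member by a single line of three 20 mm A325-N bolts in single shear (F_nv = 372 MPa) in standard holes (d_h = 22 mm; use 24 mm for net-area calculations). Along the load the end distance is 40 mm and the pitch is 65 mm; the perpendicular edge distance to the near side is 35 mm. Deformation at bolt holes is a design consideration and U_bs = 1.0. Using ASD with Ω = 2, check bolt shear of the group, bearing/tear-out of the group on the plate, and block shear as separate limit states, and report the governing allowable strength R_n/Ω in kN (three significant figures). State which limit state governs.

175 kN (bolt shear governs)

Bolt shear: A_b = π·20²/4 = 314.2 mm²; R_n = 372 × 314.2 × 3 × 1 / 1000 = 350.6 kN → 350.6 / 2 = 175 kN.
Bearing: edge l_c = 29, r_n = 313.2 kN; interior l_c = 43, r_n = 432 kN; R_n = 313.2 + 2·432 = 1177 kN → 589 kN.
Block shear: A_gv = 3400, A_nv = 2200, A_nt = 460 mm²; R_n = min(0.6F_uA_nv, 0.6F_yA_gv) + U_bs·F_u·A_nt = 801 kN → 400 kN.
Bolt shear governs: 175 kN.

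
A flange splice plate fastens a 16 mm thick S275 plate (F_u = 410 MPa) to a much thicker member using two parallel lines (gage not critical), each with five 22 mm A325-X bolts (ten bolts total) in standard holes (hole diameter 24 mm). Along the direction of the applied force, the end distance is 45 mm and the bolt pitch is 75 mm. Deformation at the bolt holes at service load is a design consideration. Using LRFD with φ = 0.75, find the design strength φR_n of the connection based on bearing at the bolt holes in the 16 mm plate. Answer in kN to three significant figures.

Per bolt r_n = 1.2 l_c t F_u ≤ 2.4 d t F_u; upper limit = 2.4 × 22 × 16 × 410 / 1000 = 346.4 kN.
Edge bolt: l_c = 45 − 24/2 = 33 mm → 1.2 × 33 × 16 × 410 / 1000 = 259.8 → r_n = 259.8 kN.
Interior bolts: l_c = 75 − 24 = 51 mm → 1.2 × 51 × 16 × 410 / 1000 = 401.5 → r_n = 346.4 kN.
R_n = 2 × 259.8 + 8 × 346.4 = 3290 kN.
Design strength φR_n = 0.75 × 3290 = 2470 kN.

2470 kN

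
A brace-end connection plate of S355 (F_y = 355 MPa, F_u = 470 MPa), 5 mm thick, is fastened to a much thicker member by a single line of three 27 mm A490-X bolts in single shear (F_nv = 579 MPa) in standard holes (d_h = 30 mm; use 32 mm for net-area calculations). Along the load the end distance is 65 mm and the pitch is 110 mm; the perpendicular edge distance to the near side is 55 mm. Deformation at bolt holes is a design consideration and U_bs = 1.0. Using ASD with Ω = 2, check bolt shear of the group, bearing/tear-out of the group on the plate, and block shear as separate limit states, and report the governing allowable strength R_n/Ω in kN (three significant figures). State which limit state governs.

Bolt shear: A_b = π·27²/4 = 572.6 mm²; R_n = 579 × 572.6 × 3 × 1 / 1000 = 994.5 kN → 994.5 / 2 = 497 kN.
Bearing: edge l_c = 50, r_n = 141 kN; interior l_c = 80, r_n = 152.3 kN; R_n = 141 + 2·152.3 = 445.6 kN → 223 kN.
Block shear: A_gv = 1425, A_nv = 1025, A_nt = 195 mm²; R_n = min(0.6F_uA_nv, 0.6F_yA_gv) + U_bs·F_u·A_nt = 380.7 kN → 190 kN.
Block shear governs: 190 kN.

190 kN (block shear governs)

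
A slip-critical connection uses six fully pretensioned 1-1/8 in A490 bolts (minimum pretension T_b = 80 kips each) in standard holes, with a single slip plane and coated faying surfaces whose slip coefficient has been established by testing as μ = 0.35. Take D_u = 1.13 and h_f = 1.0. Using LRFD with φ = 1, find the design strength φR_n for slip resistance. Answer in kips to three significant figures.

R_n = μ · D_u · h_f · T_b · n_s · n_b = 0.35 × 1.13 × 1.0 × 80 × 1 × 6 = 189.8 kips.
Design strength φR_n = 1 × 189.8 = 190 kips.

190 kips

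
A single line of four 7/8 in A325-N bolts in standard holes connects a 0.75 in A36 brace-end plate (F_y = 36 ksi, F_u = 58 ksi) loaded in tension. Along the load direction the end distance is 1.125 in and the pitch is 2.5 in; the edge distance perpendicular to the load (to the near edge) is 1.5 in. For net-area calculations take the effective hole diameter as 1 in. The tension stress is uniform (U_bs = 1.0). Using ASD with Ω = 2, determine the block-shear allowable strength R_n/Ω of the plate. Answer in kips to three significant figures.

Shear plane L_v = 1.125 + 3·2.5 = 8.625 in; A_gv = 8.625 × 0.75 = 6.469 in².
A_nv = (8.625 − 3.5·1) × 0.75 = 3.844 in².
A_nt = (1.5 − 0.5·1) × 0.75 = 0.75 in².
0.6 F_u A_nv = 133.8 kips; 0.6 F_y A_gv = 139.7 kips → shear rupture governs the shear term.
R_n = 133.8 + 1.0 × 58 × 0.75 = 177.3 kips.
Allowable strength R_n/Ω = 177.3 / 2 = 88.6 kips.

88.6 kips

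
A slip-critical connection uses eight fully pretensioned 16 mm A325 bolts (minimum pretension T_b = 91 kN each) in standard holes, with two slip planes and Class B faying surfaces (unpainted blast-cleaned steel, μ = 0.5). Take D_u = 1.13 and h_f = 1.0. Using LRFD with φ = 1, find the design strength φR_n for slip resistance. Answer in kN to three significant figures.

823 kN

R_n = μ · D_u · h_f · T_b · n_s · n_b = 0.5 × 1.13 × 1.0 × 91 × 2 × 8 = 822.6 kN.
Design strength φR_n = 1 × 822.6 = 823 kN.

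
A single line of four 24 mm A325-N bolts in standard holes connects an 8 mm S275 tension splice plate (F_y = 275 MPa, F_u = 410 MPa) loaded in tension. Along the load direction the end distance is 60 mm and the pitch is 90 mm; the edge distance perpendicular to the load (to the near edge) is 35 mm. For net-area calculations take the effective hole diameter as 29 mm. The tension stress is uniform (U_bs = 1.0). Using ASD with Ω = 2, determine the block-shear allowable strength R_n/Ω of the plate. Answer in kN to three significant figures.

Shear plane L_v = 60 + 3·90 = 330 mm; A_gv = 330 × 8 = 2640 mm².
A_nv = (330 − 3.5·29) × 8 = 1828 mm².
A_nt = (35 − 0.5·29) × 8 = 164 mm².
0.6 F_u A_nv = 449.7 kN; 0.6 F_y A_gv = 435.6 kN → shear yielding governs the shear term.
R_n = 435.6 + 1.0 × 410 × 164 / 1000 = 502.8 kN.
Allowable strength R_n/Ω = 502.8 / 2 = 251 kN.

251 kN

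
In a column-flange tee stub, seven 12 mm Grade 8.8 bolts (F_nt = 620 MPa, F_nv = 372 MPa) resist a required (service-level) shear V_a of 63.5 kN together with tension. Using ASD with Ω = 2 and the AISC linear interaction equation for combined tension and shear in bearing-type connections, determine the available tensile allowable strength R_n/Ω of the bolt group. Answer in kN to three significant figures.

213 kN

A_b = π·12²/4 = 113.1 mm²; f_rv = 63.5 × 1000 / (7 × 113.1) = 80.21 MPa.
F'_nt = 1.3 F_nt − (Ω F_nt / F_nv) f_rv = 1.3·620 − (2·620/372)·80.21 = 538.6 MPa, capped at F_nt → F'_nt = 538.6 MPa.
R_n = F'_nt · A_b · n = 538.6 × 113.1 × 7 / 1000 = 426.4 kN.
Allowable strength R_n/Ω = 426.4 / 2 = 213 kN.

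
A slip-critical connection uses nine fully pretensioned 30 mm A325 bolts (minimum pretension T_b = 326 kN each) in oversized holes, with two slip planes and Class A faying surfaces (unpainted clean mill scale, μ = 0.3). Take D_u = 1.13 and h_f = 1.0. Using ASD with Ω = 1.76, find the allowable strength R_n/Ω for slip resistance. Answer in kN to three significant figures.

R_n = μ · D_u · h_f · T_b · n_s · n_b = 0.3 × 1.13 × 1.0 × 326 × 2 × 9 = 1989 kN.
Allowable strength R_n/Ω = 1989 / 1.76 = 1130 kN.

1130 kN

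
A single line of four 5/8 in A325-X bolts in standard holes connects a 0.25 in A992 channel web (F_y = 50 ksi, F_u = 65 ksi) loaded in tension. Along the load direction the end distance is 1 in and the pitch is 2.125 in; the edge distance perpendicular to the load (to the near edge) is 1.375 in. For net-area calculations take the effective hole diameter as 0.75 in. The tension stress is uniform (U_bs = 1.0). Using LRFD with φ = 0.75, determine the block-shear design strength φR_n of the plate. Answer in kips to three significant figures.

46.9 kips

Shear plane L_v = 1 + 3·2.125 = 7.375 in; A_gv = 7.375 × 0.25 = 1.844 in².
A_nv = (7.375 − 3.5·0.75) × 0.25 = 1.188 in².
A_nt = (1.375 − 0.5·0.75) × 0.25 = 0.25 in².
0.6 F_u A_nv = 46.31 kips; 0.6 F_y A_gv = 55.31 kips → shear rupture governs the shear term.
R_n = 46.31 + 1.0 × 65 × 0.25 = 62.56 kips.
Design strength φR_n = 0.75 × 62.56 = 46.9 kips.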